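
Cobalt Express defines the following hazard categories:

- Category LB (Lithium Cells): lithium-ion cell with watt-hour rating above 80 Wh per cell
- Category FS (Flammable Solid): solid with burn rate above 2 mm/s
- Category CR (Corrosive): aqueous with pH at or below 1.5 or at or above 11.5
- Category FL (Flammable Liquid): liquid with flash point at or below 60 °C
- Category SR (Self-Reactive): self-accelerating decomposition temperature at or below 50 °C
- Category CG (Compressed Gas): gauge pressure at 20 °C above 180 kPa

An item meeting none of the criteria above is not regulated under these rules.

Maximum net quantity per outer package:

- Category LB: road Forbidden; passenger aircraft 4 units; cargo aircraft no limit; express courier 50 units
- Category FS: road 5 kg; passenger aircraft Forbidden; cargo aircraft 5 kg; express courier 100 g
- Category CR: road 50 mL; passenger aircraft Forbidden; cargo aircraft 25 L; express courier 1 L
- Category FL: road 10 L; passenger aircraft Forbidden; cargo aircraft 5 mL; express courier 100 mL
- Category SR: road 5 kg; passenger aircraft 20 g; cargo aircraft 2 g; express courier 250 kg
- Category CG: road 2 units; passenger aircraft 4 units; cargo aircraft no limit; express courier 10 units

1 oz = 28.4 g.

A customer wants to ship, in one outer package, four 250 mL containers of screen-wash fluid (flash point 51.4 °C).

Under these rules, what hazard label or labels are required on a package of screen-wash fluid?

Flash point 51.4 °C meets the Category FL criterion (Flammable Liquid), so the screen-wash fluid is Category FL.
Only the Category FL label is required.

Category FL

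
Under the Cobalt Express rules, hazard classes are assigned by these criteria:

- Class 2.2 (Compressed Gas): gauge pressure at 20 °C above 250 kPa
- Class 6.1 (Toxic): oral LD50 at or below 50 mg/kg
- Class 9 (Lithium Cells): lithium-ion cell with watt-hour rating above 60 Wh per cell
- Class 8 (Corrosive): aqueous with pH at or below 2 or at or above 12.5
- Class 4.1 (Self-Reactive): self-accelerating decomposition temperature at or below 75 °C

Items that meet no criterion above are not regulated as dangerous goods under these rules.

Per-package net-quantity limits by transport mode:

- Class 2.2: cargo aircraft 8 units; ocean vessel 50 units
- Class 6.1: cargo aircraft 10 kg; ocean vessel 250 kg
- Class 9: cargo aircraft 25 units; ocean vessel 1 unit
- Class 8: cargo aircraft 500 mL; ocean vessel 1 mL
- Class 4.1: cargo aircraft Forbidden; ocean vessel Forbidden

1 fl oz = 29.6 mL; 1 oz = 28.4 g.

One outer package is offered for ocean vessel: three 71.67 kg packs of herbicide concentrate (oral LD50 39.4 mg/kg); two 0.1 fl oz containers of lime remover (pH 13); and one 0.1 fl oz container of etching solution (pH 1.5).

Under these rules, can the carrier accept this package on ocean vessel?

Herbicide concentrate: oral LD50 39.4 mg/kg ≤ 50 mg/kg → Class 6.1 (Toxic).
Lime remover: pH 13 ≥ 12.5 → Class 8 (Corrosive).
With pH 1.5 (≤ 2), the etching solution falls in Class 8.
Total Class 8: (two 0.1 fl oz containers = 5.92 mL) + (one 0.1 fl oz container = 2.96 mL) = 8.88 mL.
That exceeds the Class 8 ocean vessel limit of 1 mL.
Class 6.1 quantity: three 71.67 kg packs = 215.01 kg.
215.01 kg is within the ocean vessel limit of 250 kg for Class 6.1.

No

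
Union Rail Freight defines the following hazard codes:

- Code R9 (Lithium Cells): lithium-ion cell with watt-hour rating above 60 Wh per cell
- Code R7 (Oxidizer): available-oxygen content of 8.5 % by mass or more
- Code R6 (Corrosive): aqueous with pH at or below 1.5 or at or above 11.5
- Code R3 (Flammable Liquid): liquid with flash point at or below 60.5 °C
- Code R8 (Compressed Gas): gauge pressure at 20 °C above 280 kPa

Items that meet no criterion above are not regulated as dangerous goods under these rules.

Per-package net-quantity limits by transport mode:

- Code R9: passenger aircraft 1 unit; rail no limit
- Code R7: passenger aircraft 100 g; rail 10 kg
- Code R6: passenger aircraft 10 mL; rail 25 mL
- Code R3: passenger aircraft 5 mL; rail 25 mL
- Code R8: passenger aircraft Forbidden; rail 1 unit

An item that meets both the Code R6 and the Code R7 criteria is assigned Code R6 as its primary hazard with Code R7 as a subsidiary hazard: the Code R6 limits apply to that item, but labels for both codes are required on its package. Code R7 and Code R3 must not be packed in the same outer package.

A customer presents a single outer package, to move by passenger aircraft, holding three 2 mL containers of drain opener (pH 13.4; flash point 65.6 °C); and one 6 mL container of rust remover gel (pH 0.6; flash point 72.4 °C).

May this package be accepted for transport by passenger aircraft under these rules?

No

The drain opener has pH 13.4, which is ≥ 11.5, so it is Code R6 (Corrosive).
Rust remover gel: pH 0.6 ≤ 1.5 → Code R6 (Corrosive).
Code R6 net quantity: (three 2 mL containers = 6 mL) + 6 mL = 12 mL.
12 mL exceeds the passenger aircraft limit of 10 mL for Code R6.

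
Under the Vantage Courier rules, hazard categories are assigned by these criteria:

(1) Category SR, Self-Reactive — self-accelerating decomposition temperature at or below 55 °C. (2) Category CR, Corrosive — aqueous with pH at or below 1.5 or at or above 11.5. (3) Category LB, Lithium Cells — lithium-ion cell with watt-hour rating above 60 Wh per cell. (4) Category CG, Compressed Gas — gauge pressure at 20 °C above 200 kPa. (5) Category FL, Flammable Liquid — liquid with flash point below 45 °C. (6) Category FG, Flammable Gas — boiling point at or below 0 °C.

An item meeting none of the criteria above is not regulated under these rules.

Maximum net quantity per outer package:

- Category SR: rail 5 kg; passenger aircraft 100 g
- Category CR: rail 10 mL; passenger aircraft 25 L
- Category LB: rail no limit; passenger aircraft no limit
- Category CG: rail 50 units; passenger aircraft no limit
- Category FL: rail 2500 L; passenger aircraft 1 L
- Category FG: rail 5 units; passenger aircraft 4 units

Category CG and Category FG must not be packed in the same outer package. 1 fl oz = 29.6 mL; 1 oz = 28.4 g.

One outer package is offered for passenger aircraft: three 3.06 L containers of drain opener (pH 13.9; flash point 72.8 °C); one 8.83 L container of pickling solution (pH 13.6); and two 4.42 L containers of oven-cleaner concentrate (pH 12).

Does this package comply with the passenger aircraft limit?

No

The drain opener has pH 13.9, which is ≥ 11.5, so it is Category CR (Corrosive).
With pH 13.6 (≥ 11.5), the pickling solution falls in Category CR.
The oven-cleaner concentrate has pH 12, which is ≥ 11.5, so it is Category CR (Corrosive).
Total Category CR: (three 3.06 L containers = 9.18 L) + 8.83 L + (two 4.42 L containers = 8.84 L) = 26.85 L.
26.85 L exceeds the passenger aircraft limit of 25 L for Category CR.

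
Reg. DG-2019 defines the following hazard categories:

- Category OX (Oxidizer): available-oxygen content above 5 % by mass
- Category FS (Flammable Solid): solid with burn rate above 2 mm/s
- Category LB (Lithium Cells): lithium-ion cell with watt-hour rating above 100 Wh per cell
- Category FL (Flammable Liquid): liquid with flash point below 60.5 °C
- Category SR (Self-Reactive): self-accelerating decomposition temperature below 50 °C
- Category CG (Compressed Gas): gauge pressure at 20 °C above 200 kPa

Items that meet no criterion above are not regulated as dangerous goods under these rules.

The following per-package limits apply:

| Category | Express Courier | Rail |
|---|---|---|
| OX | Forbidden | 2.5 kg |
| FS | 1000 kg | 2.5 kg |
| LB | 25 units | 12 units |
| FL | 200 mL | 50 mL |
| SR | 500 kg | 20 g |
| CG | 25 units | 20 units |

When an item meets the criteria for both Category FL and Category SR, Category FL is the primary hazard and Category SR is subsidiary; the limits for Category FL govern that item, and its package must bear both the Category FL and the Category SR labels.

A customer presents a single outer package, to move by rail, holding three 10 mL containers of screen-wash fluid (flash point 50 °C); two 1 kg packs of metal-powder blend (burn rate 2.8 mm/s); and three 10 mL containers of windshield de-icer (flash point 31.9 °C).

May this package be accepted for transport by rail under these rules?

No

Flash point 50 °C meets the Category FL criterion (Flammable Liquid), so the screen-wash fluid is Category FL.
Metal-powder blend: burn rate 2.8 mm/s > 2 mm/s → Category FS (Flammable Solid).
Windshield de-icer: flash point 31.9 °C < 60.5 °C → Category FL (Flammable Liquid).
Total Category FL: (three 10 mL containers = 30 mL) + (three 10 mL containers = 30 mL) = 60 mL.
60 mL > 50 mL (rail limit, Category FL) — over the limit.
Category FS quantity: two 1 kg packs = 2 kg.
That is within the Category FS rail limit of 2.5 kg.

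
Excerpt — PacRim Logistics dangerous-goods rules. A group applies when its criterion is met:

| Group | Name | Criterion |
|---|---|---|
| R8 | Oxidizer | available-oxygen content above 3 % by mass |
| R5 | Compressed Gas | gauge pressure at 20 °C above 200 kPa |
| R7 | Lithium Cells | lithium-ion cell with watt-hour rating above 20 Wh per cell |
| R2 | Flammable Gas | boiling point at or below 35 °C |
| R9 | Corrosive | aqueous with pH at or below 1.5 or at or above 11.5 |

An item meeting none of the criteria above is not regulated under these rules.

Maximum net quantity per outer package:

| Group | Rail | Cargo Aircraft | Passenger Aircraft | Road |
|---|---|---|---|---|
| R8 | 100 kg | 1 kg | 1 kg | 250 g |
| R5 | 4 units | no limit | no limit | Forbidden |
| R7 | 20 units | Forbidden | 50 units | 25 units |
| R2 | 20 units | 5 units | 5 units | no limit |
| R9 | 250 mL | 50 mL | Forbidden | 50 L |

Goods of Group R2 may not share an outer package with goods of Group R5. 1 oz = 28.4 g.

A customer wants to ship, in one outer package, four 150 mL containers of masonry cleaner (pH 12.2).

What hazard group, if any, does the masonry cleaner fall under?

pH 12.2 meets the Group R9 criterion (Corrosive), so the masonry cleaner is Group R9.

Group R9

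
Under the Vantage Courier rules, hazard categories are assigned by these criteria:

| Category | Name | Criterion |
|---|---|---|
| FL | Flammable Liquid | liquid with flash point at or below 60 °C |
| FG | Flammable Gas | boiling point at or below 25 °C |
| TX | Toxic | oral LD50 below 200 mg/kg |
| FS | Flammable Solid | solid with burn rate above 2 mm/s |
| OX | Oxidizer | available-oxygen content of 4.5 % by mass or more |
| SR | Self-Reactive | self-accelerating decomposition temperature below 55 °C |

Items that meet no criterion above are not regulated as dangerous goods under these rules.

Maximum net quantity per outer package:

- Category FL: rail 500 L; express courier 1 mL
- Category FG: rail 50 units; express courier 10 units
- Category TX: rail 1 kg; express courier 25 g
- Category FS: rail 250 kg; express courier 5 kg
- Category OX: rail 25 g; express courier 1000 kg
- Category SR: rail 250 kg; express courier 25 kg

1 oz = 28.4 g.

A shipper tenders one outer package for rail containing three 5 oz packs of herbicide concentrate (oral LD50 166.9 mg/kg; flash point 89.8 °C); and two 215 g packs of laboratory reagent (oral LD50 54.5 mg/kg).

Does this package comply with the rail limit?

With oral LD50 166.9 mg/kg (< 200 mg/kg), the herbicide concentrate falls in Category TX.
The laboratory reagent has oral LD50 54.5 mg/kg, which is < 200 mg/kg, so it is Category TX (Toxic).
Category TX net quantity: (three 5 oz packs = 426 g) + (two 215 g packs = 430 g) = 856 g.
856 g is within the rail limit of 1 kg for Category TX.

Yes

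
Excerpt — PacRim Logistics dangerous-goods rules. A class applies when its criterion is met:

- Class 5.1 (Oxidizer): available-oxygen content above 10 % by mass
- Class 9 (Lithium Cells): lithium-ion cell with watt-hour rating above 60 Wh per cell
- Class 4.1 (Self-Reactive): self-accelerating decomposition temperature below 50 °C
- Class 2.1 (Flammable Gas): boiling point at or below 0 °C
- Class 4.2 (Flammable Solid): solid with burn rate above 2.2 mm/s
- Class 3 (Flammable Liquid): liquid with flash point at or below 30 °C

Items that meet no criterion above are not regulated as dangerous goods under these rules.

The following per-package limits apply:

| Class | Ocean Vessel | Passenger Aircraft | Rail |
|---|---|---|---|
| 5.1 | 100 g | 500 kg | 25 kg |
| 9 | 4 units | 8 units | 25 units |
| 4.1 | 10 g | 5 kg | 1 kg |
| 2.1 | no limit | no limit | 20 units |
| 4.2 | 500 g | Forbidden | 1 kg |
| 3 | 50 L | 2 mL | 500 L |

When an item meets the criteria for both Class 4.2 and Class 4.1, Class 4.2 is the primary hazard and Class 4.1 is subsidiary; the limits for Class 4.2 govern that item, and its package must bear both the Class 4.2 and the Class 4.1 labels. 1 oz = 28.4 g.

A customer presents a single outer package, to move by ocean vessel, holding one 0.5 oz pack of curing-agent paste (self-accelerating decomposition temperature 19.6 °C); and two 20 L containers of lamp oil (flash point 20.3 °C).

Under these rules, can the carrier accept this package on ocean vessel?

No

The curing-agent paste has self-accelerating decomposition temperature 19.6 °C, which is < 50 °C, so it is Class 4.1 (Self-Reactive).
Lamp oil: flash point 20.3 °C ≤ 30 °C → Class 3 (Flammable Liquid).
Class 3 quantity: two 20 L containers = 40 L.
That is within the Class 3 ocean vessel limit of 50 L.
Class 4.1 quantity: one 0.5 oz pack = 14.2 g.
14.2 g exceeds the ocean vessel limit of 10 g for Class 4.1.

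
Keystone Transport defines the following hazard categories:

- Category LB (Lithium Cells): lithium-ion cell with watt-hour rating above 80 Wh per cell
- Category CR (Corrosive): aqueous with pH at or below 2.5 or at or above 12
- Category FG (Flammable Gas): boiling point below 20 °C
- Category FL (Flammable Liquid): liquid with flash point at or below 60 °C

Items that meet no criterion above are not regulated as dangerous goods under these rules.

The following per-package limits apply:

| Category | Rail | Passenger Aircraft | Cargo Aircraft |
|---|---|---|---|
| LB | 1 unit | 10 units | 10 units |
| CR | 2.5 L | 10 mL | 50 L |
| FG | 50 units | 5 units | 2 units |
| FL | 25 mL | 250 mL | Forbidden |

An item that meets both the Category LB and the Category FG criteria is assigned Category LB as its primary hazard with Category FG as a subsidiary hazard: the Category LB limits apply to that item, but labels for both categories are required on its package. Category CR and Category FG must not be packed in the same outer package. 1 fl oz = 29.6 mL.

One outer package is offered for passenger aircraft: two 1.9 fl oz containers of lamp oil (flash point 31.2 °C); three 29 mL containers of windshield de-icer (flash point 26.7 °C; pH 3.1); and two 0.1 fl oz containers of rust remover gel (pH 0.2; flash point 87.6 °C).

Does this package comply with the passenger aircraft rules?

Yes

With flash point 31.2 °C (≤ 60 °C), the lamp oil falls in Category FL.
Flash point 26.7 °C meets the Category FL criterion (Flammable Liquid), so the windshield de-icer is Category FL.
With pH 0.2 (≤ 2.5), the rust remover gel falls in Category CR.
Category FL net quantity: (two 1.9 fl oz containers = 112.48 mL) + (three 29 mL containers = 87 mL) = 199.48 mL.
199.48 mL is within the passenger aircraft limit of 250 mL for Category FL.
Category CR quantity: two 0.1 fl oz containers = 5.92 mL.
That is within the Category CR passenger aircraft limit of 10 mL.
The segregation rule (Category CR with Category FG) does not apply to Category FL with Category CR.
Every hazard category is within its passenger aircraft limit and no segregation rule is violated.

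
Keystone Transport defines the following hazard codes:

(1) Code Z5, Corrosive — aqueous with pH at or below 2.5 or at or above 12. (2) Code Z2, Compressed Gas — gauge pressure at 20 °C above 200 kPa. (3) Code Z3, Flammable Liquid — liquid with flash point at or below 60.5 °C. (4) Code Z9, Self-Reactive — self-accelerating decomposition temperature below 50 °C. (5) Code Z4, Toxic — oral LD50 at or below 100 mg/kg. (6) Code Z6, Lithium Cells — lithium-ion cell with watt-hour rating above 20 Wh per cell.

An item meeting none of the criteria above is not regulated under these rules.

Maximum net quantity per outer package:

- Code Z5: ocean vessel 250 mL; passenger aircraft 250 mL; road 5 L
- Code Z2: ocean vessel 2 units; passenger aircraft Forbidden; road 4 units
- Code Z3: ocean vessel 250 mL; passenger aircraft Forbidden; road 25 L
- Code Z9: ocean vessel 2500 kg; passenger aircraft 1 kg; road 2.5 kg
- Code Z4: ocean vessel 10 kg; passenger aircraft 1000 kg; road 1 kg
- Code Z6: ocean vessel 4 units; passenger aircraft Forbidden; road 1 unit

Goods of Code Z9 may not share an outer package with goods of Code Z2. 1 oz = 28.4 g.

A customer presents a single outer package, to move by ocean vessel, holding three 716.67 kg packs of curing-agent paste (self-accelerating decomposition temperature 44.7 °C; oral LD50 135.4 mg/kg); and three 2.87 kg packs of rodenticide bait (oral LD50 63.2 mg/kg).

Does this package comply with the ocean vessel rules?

Curing-agent paste: self-accelerating decomposition temperature 44.7 °C < 50 °C → Code Z9 (Self-Reactive).
With oral LD50 63.2 mg/kg (≤ 100 mg/kg), the rodenticide bait falls in Code Z4.
Code Z9 quantity: three 716.67 kg packs = 2150.01 kg.
That is within the Code Z9 ocean vessel limit of 2500 kg.
Code Z4 quantity: three 2.87 kg packs = 8.61 kg.
8.61 kg ≤ 10 kg (ocean vessel limit, Code Z4) — within limit.
The segregation rule (Code Z9 with Code Z2) does not apply to Code Z9 with Code Z4.
Every hazard code is within its ocean vessel limit and no segregation rule is violated.

Yes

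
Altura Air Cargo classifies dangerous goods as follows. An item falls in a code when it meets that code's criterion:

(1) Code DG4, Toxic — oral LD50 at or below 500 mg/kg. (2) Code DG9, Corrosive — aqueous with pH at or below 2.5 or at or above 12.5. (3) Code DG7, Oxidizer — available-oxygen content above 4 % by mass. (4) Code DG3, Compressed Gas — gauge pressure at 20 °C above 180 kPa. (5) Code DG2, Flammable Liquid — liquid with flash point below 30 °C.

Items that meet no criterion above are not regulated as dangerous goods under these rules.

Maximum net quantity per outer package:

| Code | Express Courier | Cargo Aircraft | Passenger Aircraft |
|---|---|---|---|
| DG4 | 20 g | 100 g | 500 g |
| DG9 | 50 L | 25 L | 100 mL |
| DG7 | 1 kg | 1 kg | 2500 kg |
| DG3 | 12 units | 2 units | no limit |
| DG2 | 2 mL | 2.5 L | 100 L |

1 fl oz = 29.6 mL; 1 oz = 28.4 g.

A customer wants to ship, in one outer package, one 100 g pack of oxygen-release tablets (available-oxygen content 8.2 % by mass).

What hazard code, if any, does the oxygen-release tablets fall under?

Code DG7

Available-oxygen content 8.2 % by mass meets the Code DG7 criterion (Oxidizer), so the oxygen-release tablets are Code DG7.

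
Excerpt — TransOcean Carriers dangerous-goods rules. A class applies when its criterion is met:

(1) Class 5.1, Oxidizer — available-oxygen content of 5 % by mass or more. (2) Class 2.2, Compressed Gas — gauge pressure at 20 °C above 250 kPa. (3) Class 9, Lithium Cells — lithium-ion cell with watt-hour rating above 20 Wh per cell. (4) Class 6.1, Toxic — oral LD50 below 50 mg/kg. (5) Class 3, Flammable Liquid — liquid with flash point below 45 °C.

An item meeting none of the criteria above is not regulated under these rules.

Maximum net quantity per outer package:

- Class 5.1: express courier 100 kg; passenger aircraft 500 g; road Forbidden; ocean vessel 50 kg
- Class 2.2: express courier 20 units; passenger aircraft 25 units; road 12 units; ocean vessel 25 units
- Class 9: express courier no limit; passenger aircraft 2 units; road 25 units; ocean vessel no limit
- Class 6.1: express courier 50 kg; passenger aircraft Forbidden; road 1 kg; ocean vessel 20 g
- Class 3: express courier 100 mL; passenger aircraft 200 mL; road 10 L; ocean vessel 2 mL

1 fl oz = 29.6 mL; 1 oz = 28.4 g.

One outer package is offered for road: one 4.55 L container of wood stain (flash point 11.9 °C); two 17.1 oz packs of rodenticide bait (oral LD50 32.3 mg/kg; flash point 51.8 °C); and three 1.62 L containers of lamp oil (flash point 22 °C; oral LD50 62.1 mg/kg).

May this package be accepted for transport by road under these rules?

Yes

Wood stain: flash point 11.9 °C < 45 °C → Class 3 (Flammable Liquid).
The rodenticide bait has oral LD50 32.3 mg/kg, which is < 50 mg/kg, so it is Class 6.1 (Toxic).
Flash point 22 °C meets the Class 3 criterion (Flammable Liquid), so the lamp oil is Class 3.
Total Class 3: 4.55 L + (three 1.62 L containers = 4.86 L) = 9.41 L.
9.41 L is within the road limit of 10 L for Class 3.
Class 6.1 quantity: two 17.1 oz packs = 971.28 g.
971.28 g is within the road limit of 1 kg for Class 6.1.
Every hazard class is within its road limit and no segregation rule is violated.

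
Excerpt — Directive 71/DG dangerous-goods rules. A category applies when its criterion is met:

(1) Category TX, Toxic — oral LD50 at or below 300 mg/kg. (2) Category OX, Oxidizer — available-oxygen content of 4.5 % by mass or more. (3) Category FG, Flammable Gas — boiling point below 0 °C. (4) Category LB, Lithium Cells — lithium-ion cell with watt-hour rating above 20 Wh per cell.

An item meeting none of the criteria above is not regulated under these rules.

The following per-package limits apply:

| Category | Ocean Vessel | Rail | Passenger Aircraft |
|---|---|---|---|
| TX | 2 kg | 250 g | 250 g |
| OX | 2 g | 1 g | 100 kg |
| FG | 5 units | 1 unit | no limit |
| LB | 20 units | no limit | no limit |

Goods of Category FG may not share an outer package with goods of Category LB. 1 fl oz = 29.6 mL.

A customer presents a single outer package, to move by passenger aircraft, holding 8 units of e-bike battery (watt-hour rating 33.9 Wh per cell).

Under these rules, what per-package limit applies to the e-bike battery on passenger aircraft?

no limit

The e-bike battery has watt-hour rating 33.9 Wh per cell, which is > 20 Wh per cell, so it is Category LB (Lithium Cells).
The passenger aircraft limit for Category LB is no limit.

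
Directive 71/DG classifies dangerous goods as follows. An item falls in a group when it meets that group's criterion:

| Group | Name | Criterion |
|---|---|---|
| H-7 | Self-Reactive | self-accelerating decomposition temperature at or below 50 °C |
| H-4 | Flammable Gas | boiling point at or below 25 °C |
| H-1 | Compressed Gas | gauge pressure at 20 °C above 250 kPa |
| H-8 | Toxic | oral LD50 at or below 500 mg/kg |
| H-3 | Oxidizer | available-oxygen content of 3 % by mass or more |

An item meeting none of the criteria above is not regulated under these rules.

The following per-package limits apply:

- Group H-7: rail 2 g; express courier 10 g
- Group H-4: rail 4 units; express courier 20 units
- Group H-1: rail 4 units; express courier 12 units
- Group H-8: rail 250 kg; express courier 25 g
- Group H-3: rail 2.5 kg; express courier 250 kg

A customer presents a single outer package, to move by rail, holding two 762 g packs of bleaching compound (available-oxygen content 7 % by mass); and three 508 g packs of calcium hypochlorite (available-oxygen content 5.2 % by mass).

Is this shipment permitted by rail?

The bleaching compound has available-oxygen content 7 % by mass, which is ≥ 3 % by mass, so it is Group H-3 (Oxidizer).
With available-oxygen content 5.2 % by mass (≥ 3 % by mass), the calcium hypochlorite falls in Group H-3.
Group H-3 net quantity: (two 762 g packs = 1.524 kg) + (three 508 g packs = 1.524 kg) = 3.048 kg.
3.048 kg exceeds the rail limit of 2.5 kg for Group H-3.

No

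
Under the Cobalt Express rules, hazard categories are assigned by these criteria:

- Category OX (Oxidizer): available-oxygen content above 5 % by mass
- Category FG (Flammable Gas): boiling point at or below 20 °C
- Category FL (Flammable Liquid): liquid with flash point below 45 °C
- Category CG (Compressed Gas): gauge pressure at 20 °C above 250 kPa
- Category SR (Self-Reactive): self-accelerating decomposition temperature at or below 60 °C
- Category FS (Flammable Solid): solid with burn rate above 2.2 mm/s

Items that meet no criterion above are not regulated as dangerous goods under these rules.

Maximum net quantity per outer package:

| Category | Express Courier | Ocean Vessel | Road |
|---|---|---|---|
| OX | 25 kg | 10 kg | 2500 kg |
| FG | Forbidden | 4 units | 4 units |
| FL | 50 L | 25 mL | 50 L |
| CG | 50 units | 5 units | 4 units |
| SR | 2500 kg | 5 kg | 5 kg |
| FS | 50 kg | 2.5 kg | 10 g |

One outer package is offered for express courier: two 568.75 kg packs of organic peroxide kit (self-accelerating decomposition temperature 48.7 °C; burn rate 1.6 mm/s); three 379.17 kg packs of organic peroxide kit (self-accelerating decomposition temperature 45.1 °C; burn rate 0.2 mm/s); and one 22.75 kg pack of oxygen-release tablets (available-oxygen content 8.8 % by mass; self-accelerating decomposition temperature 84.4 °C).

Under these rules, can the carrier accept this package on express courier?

Yes

The organic peroxide kit has self-accelerating decomposition temperature 48.7 °C, which is ≤ 60 °C, so it is Category SR (Self-Reactive).
With self-accelerating decomposition temperature 45.1 °C (≤ 60 °C), the organic peroxide kit falls in Category SR.
The oxygen-release tablets have available-oxygen content 8.8 % by mass, which is > 5 % by mass, so they are Category OX (Oxidizer).
Category OX quantity: 22.75 kg.
22.75 kg is within the express courier limit of 25 kg for Category OX.
Category SR net quantity: (two 568.75 kg packs = 1137.5 kg) + (three 379.17 kg packs = 1137.51 kg) = 2275.01 kg.
2275.01 kg ≤ 2500 kg (express courier limit, Category SR) — within limit.
Every hazard category is within its express courier limit and no segregation rule is violated.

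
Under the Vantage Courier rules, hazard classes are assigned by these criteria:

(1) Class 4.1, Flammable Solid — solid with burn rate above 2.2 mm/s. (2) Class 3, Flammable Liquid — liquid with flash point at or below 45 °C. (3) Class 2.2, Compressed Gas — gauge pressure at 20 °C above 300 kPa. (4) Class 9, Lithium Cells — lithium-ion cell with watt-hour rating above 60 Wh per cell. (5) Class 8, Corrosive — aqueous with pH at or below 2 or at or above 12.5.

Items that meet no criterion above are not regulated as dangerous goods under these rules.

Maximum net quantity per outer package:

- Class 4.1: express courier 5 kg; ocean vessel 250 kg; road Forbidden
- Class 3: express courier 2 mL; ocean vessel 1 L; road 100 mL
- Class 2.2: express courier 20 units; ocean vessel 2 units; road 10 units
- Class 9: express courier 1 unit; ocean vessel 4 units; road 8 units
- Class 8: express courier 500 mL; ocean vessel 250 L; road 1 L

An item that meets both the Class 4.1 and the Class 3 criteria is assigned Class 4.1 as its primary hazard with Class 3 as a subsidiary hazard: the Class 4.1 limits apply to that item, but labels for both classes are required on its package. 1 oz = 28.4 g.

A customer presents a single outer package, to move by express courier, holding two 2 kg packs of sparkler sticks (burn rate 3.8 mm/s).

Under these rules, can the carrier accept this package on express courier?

Yes

With burn rate 3.8 mm/s (> 2.2 mm/s), the sparkler sticks fall in Class 4.1.
Class 4.1 quantity: two 2 kg packs = 4 kg.
That is within the Class 4.1 express courier limit of 5 kg.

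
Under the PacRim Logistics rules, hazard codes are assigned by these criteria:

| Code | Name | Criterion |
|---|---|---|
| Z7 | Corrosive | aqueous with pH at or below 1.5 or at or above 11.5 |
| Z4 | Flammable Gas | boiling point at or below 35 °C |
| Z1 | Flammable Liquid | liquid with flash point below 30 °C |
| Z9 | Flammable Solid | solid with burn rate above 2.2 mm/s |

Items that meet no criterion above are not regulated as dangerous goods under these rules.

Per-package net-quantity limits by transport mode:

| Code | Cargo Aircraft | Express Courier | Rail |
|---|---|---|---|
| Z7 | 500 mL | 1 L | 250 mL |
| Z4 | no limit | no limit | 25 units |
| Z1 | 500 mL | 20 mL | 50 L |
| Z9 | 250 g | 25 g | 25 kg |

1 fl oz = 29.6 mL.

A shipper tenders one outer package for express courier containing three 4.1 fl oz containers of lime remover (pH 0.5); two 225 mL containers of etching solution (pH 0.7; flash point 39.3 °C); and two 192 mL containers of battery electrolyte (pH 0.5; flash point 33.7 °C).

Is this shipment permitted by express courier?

No

Lime remover: pH 0.5 ≤ 1.5 → Code Z7 (Corrosive).
Etching solution: pH 0.7 ≤ 1.5 → Code Z7 (Corrosive).
The battery electrolyte has pH 0.5, which is ≤ 1.5, so it is Code Z7 (Corrosive).
Total Code Z7: (three 4.1 fl oz containers = 364.08 mL) + (two 225 mL containers = 450 mL) + (two 192 mL containers = 384 mL) = 1198.08 mL.
1198.08 mL > 1 L (express courier limit, Code Z7) — over the limit.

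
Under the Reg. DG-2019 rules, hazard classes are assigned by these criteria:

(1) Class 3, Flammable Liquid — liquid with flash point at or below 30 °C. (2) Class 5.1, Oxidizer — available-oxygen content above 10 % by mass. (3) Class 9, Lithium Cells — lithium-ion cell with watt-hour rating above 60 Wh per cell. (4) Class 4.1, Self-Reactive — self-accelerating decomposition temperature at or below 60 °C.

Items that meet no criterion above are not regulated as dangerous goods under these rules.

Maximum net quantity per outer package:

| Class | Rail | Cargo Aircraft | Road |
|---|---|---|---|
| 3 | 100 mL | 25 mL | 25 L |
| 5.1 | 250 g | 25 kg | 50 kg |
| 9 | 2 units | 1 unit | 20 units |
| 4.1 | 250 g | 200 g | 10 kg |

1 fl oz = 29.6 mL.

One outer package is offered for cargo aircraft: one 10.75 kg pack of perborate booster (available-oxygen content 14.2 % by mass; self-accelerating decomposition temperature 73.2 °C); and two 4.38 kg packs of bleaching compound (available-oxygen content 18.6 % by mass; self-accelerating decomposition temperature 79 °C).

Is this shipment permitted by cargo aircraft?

Yes

Perborate booster: available-oxygen content 14.2 % by mass > 10 % by mass → Class 5.1 (Oxidizer).
Bleaching compound: available-oxygen content 18.6 % by mass > 10 % by mass → Class 5.1 (Oxidizer).
Total Class 5.1: 10.75 kg + (two 4.38 kg packs = 8.76 kg) = 19.51 kg.
19.51 kg is within the cargo aircraft limit of 25 kg for Class 5.1.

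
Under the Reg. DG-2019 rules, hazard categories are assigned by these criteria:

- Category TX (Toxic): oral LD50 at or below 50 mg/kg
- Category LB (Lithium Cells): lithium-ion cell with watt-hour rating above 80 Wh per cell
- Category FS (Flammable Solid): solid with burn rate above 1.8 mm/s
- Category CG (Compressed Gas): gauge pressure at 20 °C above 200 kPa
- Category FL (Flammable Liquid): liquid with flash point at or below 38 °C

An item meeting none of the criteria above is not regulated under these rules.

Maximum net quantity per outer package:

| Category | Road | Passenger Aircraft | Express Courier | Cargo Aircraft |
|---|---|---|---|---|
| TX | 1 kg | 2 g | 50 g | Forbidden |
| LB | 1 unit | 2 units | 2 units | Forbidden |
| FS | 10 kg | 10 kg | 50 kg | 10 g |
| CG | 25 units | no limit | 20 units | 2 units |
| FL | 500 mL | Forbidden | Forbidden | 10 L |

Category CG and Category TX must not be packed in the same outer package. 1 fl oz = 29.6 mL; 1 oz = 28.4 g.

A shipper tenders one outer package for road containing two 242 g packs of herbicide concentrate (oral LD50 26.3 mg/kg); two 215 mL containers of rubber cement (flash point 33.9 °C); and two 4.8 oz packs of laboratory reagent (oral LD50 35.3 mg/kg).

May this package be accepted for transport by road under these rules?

Yes

With oral LD50 26.3 mg/kg (≤ 50 mg/kg), the herbicide concentrate falls in Category TX.
With flash point 33.9 °C (≤ 38 °C), the rubber cement falls in Category FL.
The laboratory reagent has oral LD50 35.3 mg/kg, which is ≤ 50 mg/kg, so it is Category TX (Toxic).
Total Category TX: (two 242 g packs = 484 g) + (two 4.8 oz packs = 272.64 g) = 756.64 g.
756.64 g ≤ 1 kg (road limit, Category TX) — within limit.
Category FL quantity: two 215 mL containers = 430 mL.
430 mL is within the road limit of 500 mL for Category FL.
The segregation rule (Category CG with Category TX) does not apply to Category TX with Category FL.
Every hazard category is within its road limit and no segregation rule is violated.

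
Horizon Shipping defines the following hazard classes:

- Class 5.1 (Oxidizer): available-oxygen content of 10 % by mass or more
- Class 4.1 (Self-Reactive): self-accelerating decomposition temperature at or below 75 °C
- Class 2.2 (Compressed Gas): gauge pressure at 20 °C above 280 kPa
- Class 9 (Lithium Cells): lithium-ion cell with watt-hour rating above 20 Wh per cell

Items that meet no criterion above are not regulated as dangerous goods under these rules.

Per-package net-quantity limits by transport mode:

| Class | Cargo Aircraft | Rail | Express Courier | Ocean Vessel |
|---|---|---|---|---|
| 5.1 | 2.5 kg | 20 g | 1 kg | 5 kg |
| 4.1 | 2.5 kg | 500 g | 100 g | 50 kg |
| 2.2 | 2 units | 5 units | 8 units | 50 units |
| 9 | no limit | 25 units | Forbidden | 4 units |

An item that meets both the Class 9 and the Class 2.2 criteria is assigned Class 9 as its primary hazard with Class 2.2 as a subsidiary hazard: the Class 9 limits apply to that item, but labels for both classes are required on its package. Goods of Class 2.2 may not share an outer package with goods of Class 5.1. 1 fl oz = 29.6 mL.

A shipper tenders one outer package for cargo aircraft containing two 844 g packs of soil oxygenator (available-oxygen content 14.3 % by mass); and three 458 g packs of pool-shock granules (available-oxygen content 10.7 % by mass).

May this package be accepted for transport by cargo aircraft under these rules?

No

Available-oxygen content 14.3 % by mass meets the Class 5.1 criterion (Oxidizer), so the soil oxygenator is Class 5.1.
Available-oxygen content 10.7 % by mass meets the Class 5.1 criterion (Oxidizer), so the pool-shock granules are Class 5.1.
Class 5.1 net quantity: (two 844 g packs = 1.688 kg) + (three 458 g packs = 1.374 kg) = 3.062 kg.
3.062 kg exceeds the cargo aircraft limit of 2.5 kg for Class 5.1.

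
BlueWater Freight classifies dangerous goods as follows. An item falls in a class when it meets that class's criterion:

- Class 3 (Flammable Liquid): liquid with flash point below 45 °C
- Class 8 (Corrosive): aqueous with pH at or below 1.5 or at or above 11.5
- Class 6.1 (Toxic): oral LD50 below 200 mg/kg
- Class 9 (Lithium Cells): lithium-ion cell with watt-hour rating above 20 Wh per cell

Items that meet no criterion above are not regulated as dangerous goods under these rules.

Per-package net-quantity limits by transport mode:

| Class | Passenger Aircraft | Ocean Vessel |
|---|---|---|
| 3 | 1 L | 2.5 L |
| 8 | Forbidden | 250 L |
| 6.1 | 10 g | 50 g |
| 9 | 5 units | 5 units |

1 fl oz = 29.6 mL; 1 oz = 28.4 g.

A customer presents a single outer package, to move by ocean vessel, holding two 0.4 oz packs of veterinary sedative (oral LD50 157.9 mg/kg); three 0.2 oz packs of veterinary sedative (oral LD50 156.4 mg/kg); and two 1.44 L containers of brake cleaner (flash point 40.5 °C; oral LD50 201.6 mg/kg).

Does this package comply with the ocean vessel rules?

No

Veterinary sedative: oral LD50 157.9 mg/kg < 200 mg/kg → Class 6.1 (Toxic).
Oral LD50 156.4 mg/kg meets the Class 6.1 criterion (Toxic), so the veterinary sedative is Class 6.1.
Flash point 40.5 °C meets the Class 3 criterion (Flammable Liquid), so the brake cleaner is Class 3.
Class 3 quantity: two 1.44 L containers = 2.88 L.
That exceeds the Class 3 ocean vessel limit of 2.5 L.
Class 6.1 net quantity: (two 0.4 oz packs = 22.72 g) + (three 0.2 oz packs = 17.04 g) = 39.76 g.
39.76 g ≤ 50 g (ocean vessel limit, Class 6.1) — within limit.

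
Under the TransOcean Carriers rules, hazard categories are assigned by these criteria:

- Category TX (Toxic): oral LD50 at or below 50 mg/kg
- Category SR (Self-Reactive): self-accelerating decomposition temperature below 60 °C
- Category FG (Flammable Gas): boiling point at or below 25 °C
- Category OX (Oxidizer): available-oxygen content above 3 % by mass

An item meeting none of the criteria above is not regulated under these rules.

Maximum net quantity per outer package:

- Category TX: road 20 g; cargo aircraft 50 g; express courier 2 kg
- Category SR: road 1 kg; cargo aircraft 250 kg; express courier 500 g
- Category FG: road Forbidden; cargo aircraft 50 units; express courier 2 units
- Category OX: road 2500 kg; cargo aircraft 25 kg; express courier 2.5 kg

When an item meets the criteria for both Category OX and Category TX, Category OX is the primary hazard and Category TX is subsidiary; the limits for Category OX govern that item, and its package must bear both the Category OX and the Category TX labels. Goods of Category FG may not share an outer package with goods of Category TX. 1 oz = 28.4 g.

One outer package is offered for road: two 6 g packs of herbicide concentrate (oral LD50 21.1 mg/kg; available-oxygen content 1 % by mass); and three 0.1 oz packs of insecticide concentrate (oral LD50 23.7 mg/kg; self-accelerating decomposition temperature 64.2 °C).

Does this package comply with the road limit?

No

Oral LD50 21.1 mg/kg meets the Category TX criterion (Toxic), so the herbicide concentrate is Category TX.
Oral LD50 23.7 mg/kg meets the Category TX criterion (Toxic), so the insecticide concentrate is Category TX.
Total Category TX: (two 6 g packs = 12 g) + (three 0.1 oz packs = 8.52 g) = 20.52 g.
20.52 g > 20 g (road limit, Category TX) — over the limit.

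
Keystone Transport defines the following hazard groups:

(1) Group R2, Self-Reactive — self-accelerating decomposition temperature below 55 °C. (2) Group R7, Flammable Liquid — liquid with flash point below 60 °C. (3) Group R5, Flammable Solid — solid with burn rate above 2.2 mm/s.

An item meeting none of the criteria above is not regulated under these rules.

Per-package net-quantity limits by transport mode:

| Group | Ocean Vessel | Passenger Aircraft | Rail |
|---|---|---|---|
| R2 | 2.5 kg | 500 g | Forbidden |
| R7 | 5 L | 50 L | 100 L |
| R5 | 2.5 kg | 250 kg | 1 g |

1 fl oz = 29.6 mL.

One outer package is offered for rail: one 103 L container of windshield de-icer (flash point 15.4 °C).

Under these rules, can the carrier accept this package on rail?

With flash point 15.4 °C (< 60 °C), the windshield de-icer falls in Group R7.
Group R7 quantity: 103 L.
103 L exceeds the rail limit of 100 L for Group R7.

No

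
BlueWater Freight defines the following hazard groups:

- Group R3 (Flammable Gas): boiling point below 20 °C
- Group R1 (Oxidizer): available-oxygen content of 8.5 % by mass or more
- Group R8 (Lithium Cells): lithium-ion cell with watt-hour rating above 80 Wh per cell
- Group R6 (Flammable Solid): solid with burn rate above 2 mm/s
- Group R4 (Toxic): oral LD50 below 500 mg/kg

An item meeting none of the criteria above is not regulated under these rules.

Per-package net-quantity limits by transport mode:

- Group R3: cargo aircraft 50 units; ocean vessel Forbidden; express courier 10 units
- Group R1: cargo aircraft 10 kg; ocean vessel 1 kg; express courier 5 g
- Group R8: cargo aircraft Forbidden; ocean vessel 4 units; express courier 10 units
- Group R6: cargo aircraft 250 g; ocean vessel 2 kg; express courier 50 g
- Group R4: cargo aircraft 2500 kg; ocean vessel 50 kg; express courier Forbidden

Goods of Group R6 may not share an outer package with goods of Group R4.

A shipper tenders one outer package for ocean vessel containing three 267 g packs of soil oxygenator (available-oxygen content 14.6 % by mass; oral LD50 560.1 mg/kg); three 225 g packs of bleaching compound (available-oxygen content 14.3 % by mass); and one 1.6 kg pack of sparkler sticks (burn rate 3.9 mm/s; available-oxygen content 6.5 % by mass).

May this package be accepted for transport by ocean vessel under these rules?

The soil oxygenator has available-oxygen content 14.6 % by mass, which is ≥ 8.5 % by mass, so it is Group R1 (Oxidizer).
With available-oxygen content 14.3 % by mass (≥ 8.5 % by mass), the bleaching compound falls in Group R1.
With burn rate 3.9 mm/s (> 2 mm/s), the sparkler sticks fall in Group R6.
Total Group R1: (three 267 g packs = 801 g) + (three 225 g packs = 675 g) = 1.476 kg.
1.476 kg > 1 kg (ocean vessel limit, Group R1) — over the limit.
Group R6 quantity: 1.6 kg.
1.6 kg is within the ocean vessel limit of 2 kg for Group R6.
The segregation rule (Group R6 with Group R4) does not apply to Group R1 with Group R6.

No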